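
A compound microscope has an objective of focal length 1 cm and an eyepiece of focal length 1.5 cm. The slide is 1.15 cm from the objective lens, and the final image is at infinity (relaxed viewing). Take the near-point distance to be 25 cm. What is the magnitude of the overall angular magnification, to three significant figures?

111

Objective: 1/d_i = 1/f_obj - 1/d_o = 1/1 - 1/1.15 = 0.13043 cm^-1, so d_i = 7.667 cm.
m_obj = -d_i/d_o = -7.667/1.15 = -6.667.
Eyepiece angular magnification (image at infinity): M_eye = D/f_e = 25/1.5 = 16.667.
Overall M = m_obj x M_eye = (-6.667)(16.667) = -111.11.
|M| = 111.11.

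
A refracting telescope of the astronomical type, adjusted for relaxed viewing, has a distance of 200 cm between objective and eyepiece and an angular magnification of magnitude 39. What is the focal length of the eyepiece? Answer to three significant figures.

5.00 cm

In normal adjustment the tube length equals f_obj + f_eye and |M| = f_obj/f_eye.
So f_obj = 39 f_eye and 39 f_eye + f_eye = 200 cm, giving f_eye = 200/40 = 5.000 cm and f_obj = 195.000 cm.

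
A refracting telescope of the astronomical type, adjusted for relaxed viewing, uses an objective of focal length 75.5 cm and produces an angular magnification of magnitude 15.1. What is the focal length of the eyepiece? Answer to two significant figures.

|M| = f_obj/f_eye, so f_eye = f_obj/|M| = 75.5/15.1 = 5.000 cm.

5.0 cm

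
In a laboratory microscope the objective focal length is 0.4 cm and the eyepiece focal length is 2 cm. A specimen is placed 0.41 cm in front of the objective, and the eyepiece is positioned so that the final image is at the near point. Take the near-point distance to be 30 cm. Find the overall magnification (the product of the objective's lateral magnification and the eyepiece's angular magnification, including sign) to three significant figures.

Objective: 1/d_i = 1/f_obj - 1/d_o = 1/0.4 - 1/0.41 = 0.06098 cm^-1, so d_i = 16.400 cm.
m_obj = -d_i/d_o = -16.400/0.41 = -40.000.
Eyepiece angular magnification (image at near point): M_eye = 1 + D/f_e = 1 + 30/2 = 16.000.
Overall M = m_obj x M_eye = (-40.000)(16.000) = -640.00.

-640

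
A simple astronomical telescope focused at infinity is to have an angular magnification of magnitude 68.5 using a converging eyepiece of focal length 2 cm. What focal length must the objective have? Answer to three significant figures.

137 cm

|M| = f_obj/|f_eye|, so f_obj = |M| x |f_eye| = 68.5 x 2 = 137.000 cm.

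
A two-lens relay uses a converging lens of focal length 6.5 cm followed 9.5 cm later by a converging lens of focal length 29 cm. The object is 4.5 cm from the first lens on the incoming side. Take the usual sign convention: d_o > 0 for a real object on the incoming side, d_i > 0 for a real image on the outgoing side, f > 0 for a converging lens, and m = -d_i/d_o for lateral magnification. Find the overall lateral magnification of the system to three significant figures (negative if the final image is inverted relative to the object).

Applying the thin-lens equation to the first lens, 1/6.5 = 1/4.5 + 1/d_i1, which gives d_i1 = -14.625 cm.
Its lateral magnification is m_1 = -d_i1/d_o1 = -(-14.625)/4.5 = 3.2500.
The intermediate image is virtual, 14.625 cm to the left of lens 1, so d_o2 = L - d_i1 = 9.5 - (-14.625) = 24.125 cm.
Applying the thin-lens equation again with f_2 = 29 cm and d_o2 = 24.125 cm gives d_i2 = -143.513 cm.
m_2 = -(-143.513)/(24.125) = 5.9487.
The system's lateral magnification is m_1 m_2 = (3.2500)(5.9487) = 19.3333.

19.3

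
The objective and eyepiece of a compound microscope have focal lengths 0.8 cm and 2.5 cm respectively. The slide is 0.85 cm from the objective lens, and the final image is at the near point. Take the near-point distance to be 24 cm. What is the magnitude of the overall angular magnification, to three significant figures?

170

Objective: 1/d_i = 1/f_obj - 1/d_o = 1/0.8 - 1/0.85 = 0.07353 cm^-1, so d_i = 13.600 cm.
m_obj = -d_i/d_o = -13.600/0.85 = -16.000.
Eyepiece angular magnification (image at near point): M_eye = 1 + D/f_e = 1 + 24/2.5 = 10.600.
Overall M = m_obj x M_eye = (-16.000)(10.600) = -169.60.
|M| = 169.60.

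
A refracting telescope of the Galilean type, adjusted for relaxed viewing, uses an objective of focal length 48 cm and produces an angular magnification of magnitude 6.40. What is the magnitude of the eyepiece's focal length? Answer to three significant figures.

7.50 cm

|M| = f_obj/|f_eye|, so |f_eye| = f_obj/|M| = 48/6.4 = 7.500 cm.
(The eyepiece is diverging, so its signed focal length is -7.500 cm.)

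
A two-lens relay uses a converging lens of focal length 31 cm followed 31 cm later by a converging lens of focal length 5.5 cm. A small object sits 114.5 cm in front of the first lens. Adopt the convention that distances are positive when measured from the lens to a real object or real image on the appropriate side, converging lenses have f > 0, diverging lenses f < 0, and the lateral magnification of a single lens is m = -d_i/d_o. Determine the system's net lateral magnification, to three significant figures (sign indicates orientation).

-0.120

First lens: d_i1 = 1/(1/31 - 1/114.5) = 42.509 cm.
m_1 = -(42.509)/114.5 = -0.3713.
Since 42.509 cm > 31 cm, the first image lies past the second lens and serves as a virtual object: d_o2 = L - d_i1 = -11.509 cm.
Second lens: d_i2 = 1/(1/5.5 - 1/(-11.509)) = 3.722 cm.
m_2 = -(3.722)/(-11.509) = 0.3234.
Total m = m_1 x m_2 = (-0.3713)(0.3234) = -0.1200.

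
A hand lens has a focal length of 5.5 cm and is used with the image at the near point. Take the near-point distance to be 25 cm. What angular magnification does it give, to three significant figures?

M = 1 + D/f = 1 + 25/5.5 = 5.545.

5.55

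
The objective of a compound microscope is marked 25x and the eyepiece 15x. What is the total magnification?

The overall magnification of a compound microscope is the product of the objective and eyepiece magnifications:
M = M_obj x M_eye = 25 x 15 = 375.

375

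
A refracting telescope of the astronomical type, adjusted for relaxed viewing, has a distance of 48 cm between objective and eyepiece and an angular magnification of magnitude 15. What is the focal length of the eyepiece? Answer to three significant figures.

In normal adjustment the tube length equals f_obj + f_eye and |M| = f_obj/f_eye.
So f_obj = 15 f_eye and 15 f_eye + f_eye = 48 cm, giving f_eye = 48/16 = 3.000 cm and f_obj = 45.000 cm.

3.00 cm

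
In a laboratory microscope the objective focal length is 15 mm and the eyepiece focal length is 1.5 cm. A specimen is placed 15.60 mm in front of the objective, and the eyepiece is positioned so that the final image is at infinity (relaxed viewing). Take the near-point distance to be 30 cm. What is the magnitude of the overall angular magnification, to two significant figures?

Convert to cm: f_obj = 15 mm = 1.5 cm; d_o = 15.60 mm = 1.56 cm.
Objective: 1/d_i = 1/f_obj - 1/d_o = 1/1.5 - 1/1.56 = 0.02564 cm^-1, so d_i = 39.000 cm.
m_obj = -d_i/d_o = -39.000/1.56 = -25.000.
Eyepiece angular magnification (image at infinity): M_eye = D/f_e = 30/1.5 = 20.000.
Overall M = m_obj x M_eye = (-25.000)(20.000) = -500.00.
|M| = 500.00.

500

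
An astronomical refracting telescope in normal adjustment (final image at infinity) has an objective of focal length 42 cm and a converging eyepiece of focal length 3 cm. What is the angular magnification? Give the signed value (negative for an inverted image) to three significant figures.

M = -f_obj/f_eye = -42/(3) = -14.000.

-14.0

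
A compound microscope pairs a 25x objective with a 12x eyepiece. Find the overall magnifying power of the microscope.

The overall magnification of a compound microscope is the product of the objective and eyepiece magnifications:
M = M_obj x M_eye = 25 x 12 = 300.

300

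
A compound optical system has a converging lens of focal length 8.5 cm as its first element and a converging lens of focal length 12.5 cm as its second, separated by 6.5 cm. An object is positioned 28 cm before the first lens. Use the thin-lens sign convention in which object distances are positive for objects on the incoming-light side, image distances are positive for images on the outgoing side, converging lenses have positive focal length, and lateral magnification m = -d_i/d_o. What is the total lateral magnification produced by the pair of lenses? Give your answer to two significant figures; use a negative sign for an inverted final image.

First lens: d_i1 = 1/(1/8.5 - 1/28) = 12.205 cm.
m_1 = -(12.205)/28 = -0.4359.
Since 12.205 cm > 6.5 cm, the first image lies past the second lens and serves as a virtual object: d_o2 = L - d_i1 = -5.705 cm.
Second lens: d_i2 = 1/(1/12.5 - 1/(-5.705)) = 3.917 cm.
m_2 = -(3.917)/(-5.705) = 0.6866.
Overall magnification: m = m_1 m_2 = -0.2993.

-0.30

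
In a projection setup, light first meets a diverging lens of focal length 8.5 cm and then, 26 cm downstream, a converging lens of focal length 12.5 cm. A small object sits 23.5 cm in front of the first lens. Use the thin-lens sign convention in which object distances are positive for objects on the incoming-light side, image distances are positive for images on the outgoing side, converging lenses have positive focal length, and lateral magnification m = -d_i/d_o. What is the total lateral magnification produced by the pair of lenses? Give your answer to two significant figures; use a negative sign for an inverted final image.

Lens 1: 1/d_i1 = 1/f_1 - 1/d_o1 = 1/(-8.5) - 1/23.5 = -0.16020 cm^-1, so d_i1 = -6.242 cm.
m_1 = -(-6.242)/23.5 = 0.2656.
With d_i1 < 0 the first image is virtual and lies on the object side; the object distance for lens 2 is d_o2 = 26 - (-6.242) = 32.242 cm.
Lens 2: 1/d_i2 = 1/f_2 - 1/d_o2 = 1/12.5 - 1/(32.242) = 0.04898 cm^-1, so d_i2 = 20.415 cm.
m_2 = -(20.415)/(32.242) = -0.6332.
The system's lateral magnification is m_1 m_2 = (0.2656)(-0.6332) = -0.1682.

-0.17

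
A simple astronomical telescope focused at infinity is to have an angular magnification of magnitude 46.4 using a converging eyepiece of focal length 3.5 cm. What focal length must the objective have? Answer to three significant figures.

162 cm

|M| = f_obj/|f_eye|, so f_obj = |M| x |f_eye| = 46.4 x 3.5 = 162.400 cm.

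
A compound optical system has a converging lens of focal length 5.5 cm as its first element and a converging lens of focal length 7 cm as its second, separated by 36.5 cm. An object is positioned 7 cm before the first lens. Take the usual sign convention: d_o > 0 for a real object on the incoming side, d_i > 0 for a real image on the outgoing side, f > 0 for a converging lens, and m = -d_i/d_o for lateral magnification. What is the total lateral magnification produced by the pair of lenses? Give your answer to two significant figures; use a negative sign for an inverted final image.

Applying the thin-lens equation to the first lens, 1/5.5 = 1/7 + 1/d_i1, which gives d_i1 = 25.667 cm.
Its lateral magnification is m_1 = -d_i1/d_o1 = -(25.667)/7 = -3.6667.
The intermediate image is 25.667 cm to the right of lens 1, so d_o2 = L - d_i1 = 36.5 - 25.667 = 10.833 cm.
Applying the thin-lens equation again with f_2 = 7 cm and d_o2 = 10.833 cm gives d_i2 = 19.783 cm.
m_2 = -(19.783)/(10.833) = -1.8261.
Overall magnification: m = m_1 m_2 = 6.6957.

6.7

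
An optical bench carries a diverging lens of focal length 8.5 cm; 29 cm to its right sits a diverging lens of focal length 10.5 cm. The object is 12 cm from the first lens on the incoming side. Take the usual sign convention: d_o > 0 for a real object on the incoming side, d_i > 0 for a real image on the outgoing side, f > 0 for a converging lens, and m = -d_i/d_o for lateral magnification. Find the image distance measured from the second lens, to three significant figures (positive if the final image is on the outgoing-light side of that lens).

-8.02 cm

Lens 1: 1/d_i1 = 1/f_1 - 1/d_o1 = 1/(-8.5) - 1/12 = -0.20098 cm^-1, so d_i1 = -4.976 cm.
With d_i1 < 0 the first image is virtual and lies on the object side; the object distance for lens 2 is d_o2 = 29 - (-4.976) = 33.976 cm.
Lens 2: 1/d_i2 = 1/f_2 - 1/d_o2 = 1/(-10.5) - 1/(33.976) = -0.12467 cm^-1, so d_i2 = -8.021 cm.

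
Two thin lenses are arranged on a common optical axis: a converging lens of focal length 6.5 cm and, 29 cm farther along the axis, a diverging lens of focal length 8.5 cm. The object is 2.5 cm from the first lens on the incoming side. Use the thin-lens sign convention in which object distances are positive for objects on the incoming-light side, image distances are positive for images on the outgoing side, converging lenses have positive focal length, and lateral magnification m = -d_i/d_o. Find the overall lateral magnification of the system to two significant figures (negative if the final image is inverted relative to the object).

0.33

First lens: d_i1 = 1/(1/6.5 - 1/2.5) = -4.062 cm.
m_1 = -(-4.062)/2.5 = 1.6250.
The intermediate image is virtual, 4.062 cm to the left of lens 1, so d_o2 = L - d_i1 = 29 - (-4.062) = 33.062 cm.
Second lens: d_i2 = 1/(1/(-8.5) - 1/(33.062)) = -6.762 cm.
m_2 = -(-6.762)/(33.062) = 0.2045.
Total m = m_1 x m_2 = (1.6250)(0.2045) = 0.3323.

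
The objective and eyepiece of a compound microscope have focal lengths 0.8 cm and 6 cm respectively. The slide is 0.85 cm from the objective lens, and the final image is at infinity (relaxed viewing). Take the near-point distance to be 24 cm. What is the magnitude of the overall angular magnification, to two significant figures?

Objective: 1/d_i = 1/f_obj - 1/d_o = 1/0.8 - 1/0.85 = 0.07353 cm^-1, so d_i = 13.600 cm.
m_obj = -d_i/d_o = -13.600/0.85 = -16.000.
Eyepiece angular magnification (image at infinity): M_eye = D/f_e = 24/6 = 4.000.
Overall M = m_obj x M_eye = (-16.000)(4.000) = -64.00.
|M| = 64.00.

64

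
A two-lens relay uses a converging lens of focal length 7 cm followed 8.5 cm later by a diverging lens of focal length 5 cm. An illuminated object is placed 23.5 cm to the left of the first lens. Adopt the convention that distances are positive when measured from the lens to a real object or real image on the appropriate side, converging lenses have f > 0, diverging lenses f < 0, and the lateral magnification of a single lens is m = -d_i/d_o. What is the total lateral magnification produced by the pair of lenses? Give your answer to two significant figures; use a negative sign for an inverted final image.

-0.60

Lens 1: 1/d_i1 = 1/f_1 - 1/d_o1 = 1/7 - 1/23.5 = 0.10030 cm^-1, so d_i1 = 9.970 cm.
m_1 = -(9.970)/23.5 = -0.4242.
Since 9.970 cm > 8.5 cm, the first image lies past the second lens and serves as a virtual object: d_o2 = L - d_i1 = -1.470 cm.
Lens 2: 1/d_i2 = 1/f_2 - 1/d_o2 = 1/(-5) - 1/(-1.470) = 0.48041 cm^-1, so d_i2 = 2.082 cm.
m_2 = -(2.082)/(-1.470) = 1.4163.
The system's lateral magnification is m_1 m_2 = (-0.4242)(1.4163) = -0.6009.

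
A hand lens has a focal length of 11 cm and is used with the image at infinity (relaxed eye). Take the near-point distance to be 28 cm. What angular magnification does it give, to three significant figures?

2.55

M = D/f = 28/11 = 2.545.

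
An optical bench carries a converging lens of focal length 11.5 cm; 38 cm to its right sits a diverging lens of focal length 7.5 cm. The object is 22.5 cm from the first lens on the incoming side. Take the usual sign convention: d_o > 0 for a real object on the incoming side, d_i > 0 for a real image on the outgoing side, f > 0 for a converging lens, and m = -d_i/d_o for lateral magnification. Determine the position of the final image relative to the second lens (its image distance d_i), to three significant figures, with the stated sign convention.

First lens: d_i1 = 1/(1/11.5 - 1/22.5) = 23.523 cm.
The intermediate image is 23.523 cm to the right of lens 1, so d_o2 = L - d_i1 = 38 - 23.523 = 14.477 cm.
Second lens: d_i2 = 1/(1/(-7.5) - 1/(14.477)) = -4.941 cm.

-4.94 cm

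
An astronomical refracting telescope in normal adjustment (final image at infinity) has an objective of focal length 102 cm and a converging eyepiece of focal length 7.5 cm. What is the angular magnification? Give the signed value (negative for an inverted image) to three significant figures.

-13.6

M = -f_obj/f_eye = -102/(7.5) = -13.600.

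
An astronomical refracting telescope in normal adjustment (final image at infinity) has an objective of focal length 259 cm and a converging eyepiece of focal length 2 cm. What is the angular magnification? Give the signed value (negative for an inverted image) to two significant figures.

-130

M = -f_obj/f_eye = -259/(2) = -129.500.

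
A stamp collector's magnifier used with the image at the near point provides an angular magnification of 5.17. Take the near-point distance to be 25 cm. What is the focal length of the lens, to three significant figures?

For the image at the near point, M = 1 + D/f.
f = D/(M - 1) = 25/(5.17 - 1) = 5.995 cm.

6.00 cm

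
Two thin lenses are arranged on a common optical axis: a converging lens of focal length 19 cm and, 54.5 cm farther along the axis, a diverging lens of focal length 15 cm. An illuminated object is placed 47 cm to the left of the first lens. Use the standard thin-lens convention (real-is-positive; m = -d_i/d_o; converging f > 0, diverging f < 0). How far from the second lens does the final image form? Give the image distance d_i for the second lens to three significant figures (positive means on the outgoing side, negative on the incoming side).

Lens 1: 1/d_i1 = 1/f_1 - 1/d_o1 = 1/19 - 1/47 = 0.03135 cm^-1, so d_i1 = 31.893 cm.
That image sits 22.607 cm in front of the second lens, so d_o2 = 22.607 cm.
Lens 2: 1/d_i2 = 1/f_2 - 1/d_o2 = 1/(-15) - 1/(22.607) = -0.11090 cm^-1, so d_i2 = -9.017 cm.

-9.02 cm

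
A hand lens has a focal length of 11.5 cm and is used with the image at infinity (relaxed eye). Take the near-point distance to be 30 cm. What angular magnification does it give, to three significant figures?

2.61

M = D/f = 30/11.5 = 2.609.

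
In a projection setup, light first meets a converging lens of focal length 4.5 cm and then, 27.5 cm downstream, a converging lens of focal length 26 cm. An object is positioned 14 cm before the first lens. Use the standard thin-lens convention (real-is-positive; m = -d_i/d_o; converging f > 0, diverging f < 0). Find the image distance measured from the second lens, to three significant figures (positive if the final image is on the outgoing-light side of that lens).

-106 cm

Lens 1: 1/d_i1 = 1/f_1 - 1/d_o1 = 1/4.5 - 1/14 = 0.15079 cm^-1, so d_i1 = 6.632 cm.
The intermediate image is 6.632 cm to the right of lens 1, so d_o2 = L - d_i1 = 27.5 - 6.632 = 20.868 cm.
Lens 2: 1/d_i2 = 1/f_2 - 1/d_o2 = 1/26 - 1/(20.868) = -0.00946 cm^-1, so d_i2 = -105.733 cm.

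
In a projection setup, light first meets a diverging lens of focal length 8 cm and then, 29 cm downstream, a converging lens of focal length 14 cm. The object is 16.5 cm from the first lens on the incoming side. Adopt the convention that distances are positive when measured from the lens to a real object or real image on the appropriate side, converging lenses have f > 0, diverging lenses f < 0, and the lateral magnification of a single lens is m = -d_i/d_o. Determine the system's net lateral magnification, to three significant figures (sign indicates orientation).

-0.224

Applying the thin-lens equation to the first lens, 1/(-8) = 1/16.5 + 1/d_i1, which gives d_i1 = -5.388 cm.
Its lateral magnification is m_1 = -d_i1/d_o1 = -(-5.388)/16.5 = 0.3265.
With d_i1 < 0 the first image is virtual and lies on the object side; the object distance for lens 2 is d_o2 = 29 - (-5.388) = 34.388 cm.
Applying the thin-lens equation again with f_2 = 14 cm and d_o2 = 34.388 cm gives d_i2 = 23.614 cm.
m_2 = -(23.614)/(34.388) = -0.6867.
Total m = m_1 x m_2 = (0.3265)(-0.6867) = -0.2242.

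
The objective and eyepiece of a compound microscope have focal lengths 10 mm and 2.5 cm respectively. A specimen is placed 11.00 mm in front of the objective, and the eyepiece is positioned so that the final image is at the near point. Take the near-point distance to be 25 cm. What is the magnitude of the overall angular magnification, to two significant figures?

110

Convert to cm: f_obj = 10 mm = 1 cm; d_o = 11.00 mm = 1.10 cm.
Objective: 1/d_i = 1/f_obj - 1/d_o = 1/1 - 1/1.10 = 0.09091 cm^-1, so d_i = 11.000 cm.
m_obj = -d_i/d_o = -11.000/1.10 = -10.000.
Eyepiece angular magnification (image at near point): M_eye = 1 + D/f_e = 1 + 25/2.5 = 11.000.
Overall M = m_obj x M_eye = (-10.000)(11.000) = -110.00.
|M| = 110.00.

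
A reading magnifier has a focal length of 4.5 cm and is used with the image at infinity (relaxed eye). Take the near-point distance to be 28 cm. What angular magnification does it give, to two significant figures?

M = D/f = 28/4.5 = 6.222.

6.2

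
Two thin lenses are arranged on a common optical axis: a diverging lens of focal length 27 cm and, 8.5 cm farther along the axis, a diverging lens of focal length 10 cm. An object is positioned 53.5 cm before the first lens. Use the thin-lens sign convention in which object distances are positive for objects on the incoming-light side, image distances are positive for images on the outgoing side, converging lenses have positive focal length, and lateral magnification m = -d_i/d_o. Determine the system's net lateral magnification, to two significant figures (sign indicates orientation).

0.092

Lens 1: 1/d_i1 = 1/f_1 - 1/d_o1 = 1/(-27) - 1/53.5 = -0.05573 cm^-1, so d_i1 = -17.944 cm.
m_1 = -(-17.944)/53.5 = 0.3354.
The intermediate image is virtual, 17.944 cm to the left of lens 1, so d_o2 = L - d_i1 = 8.5 - (-17.944) = 26.444 cm.
Lens 2: 1/d_i2 = 1/f_2 - 1/d_o2 = 1/(-10) - 1/(26.444) = -0.13782 cm^-1, so d_i2 = -7.256 cm.
m_2 = -(-7.256)/(26.444) = 0.2744.
The system's lateral magnification is m_1 m_2 = (0.3354)(0.2744) = 0.0920.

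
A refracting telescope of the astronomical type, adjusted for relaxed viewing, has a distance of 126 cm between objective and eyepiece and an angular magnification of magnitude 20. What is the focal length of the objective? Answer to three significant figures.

In normal adjustment the tube length equals f_obj + f_eye and |M| = f_obj/f_eye.
So f_obj = 20 f_eye and 20 f_eye + f_eye = 126 cm, giving f_eye = 126/21 = 6.000 cm and f_obj = 120.000 cm.

120 cm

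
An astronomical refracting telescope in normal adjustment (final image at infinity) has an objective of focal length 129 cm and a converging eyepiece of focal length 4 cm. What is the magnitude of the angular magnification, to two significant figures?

|M| = f_obj/|f_eye| = 129/4 = 32.250.

32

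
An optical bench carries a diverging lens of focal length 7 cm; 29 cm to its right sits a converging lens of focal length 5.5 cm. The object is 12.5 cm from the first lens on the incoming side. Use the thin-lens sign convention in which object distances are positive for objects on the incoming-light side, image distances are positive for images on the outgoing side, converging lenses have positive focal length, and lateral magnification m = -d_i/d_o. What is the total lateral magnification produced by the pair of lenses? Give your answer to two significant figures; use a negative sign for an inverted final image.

Applying the thin-lens equation to the first lens, 1/(-7) = 1/12.5 + 1/d_i1, which gives d_i1 = -4.487 cm.
Its lateral magnification is m_1 = -d_i1/d_o1 = -(-4.487)/12.5 = 0.3590.
With d_i1 < 0 the first image is virtual and lies on the object side; the object distance for lens 2 is d_o2 = 29 - (-4.487) = 33.487 cm.
Applying the thin-lens equation again with f_2 = 5.5 cm and d_o2 = 33.487 cm gives d_i2 = 6.581 cm.
m_2 = -(6.581)/(33.487) = -0.1965.
Total m = m_1 x m_2 = (0.3590)(-0.1965) = -0.0705.

-0.071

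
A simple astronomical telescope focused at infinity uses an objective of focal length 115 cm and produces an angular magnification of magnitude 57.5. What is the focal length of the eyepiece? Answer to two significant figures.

2.0 cm

|M| = f_obj/f_eye, so f_eye = f_obj/|M| = 115/57.5 = 2.000 cm.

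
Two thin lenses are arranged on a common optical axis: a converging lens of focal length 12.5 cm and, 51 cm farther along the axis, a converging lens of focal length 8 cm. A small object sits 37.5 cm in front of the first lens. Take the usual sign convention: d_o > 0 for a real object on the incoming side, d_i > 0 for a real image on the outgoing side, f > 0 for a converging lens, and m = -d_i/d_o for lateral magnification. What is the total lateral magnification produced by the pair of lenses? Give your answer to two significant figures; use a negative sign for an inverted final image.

First lens: d_i1 = 1/(1/12.5 - 1/37.5) = 18.750 cm.
m_1 = -(18.750)/37.5 = -0.5000.
Object distance for lens 2: d_o2 = 51 - 18.750 = 32.250 cm.
Second lens: d_i2 = 1/(1/8 - 1/(32.250)) = 10.639 cm.
m_2 = -(10.639)/(32.250) = -0.3299.
The system's lateral magnification is m_1 m_2 = (-0.5000)(-0.3299) = 0.1649.

0.16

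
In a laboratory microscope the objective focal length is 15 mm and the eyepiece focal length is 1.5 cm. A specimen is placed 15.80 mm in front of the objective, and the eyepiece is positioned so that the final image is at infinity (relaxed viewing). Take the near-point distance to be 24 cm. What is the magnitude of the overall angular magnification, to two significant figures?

Convert to cm: f_obj = 15 mm = 1.5 cm; d_o = 15.80 mm = 1.58 cm.
Objective: 1/d_i = 1/f_obj - 1/d_o = 1/1.5 - 1/1.58 = 0.03376 cm^-1, so d_i = 29.625 cm.
m_obj = -d_i/d_o = -29.625/1.58 = -18.750.
Eyepiece angular magnification (image at infinity): M_eye = D/f_e = 24/1.5 = 16.000.
Overall M = m_obj x M_eye = (-18.750)(16.000) = -300.00.
|M| = 300.00.

300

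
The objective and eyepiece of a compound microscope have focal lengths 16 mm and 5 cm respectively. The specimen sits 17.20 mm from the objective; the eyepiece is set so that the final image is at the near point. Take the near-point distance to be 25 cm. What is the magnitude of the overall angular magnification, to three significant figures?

80.0

Convert to cm: f_obj = 16 mm = 1.6 cm; d_o = 17.20 mm = 1.72 cm.
Objective: 1/d_i = 1/f_obj - 1/d_o = 1/1.6 - 1/1.72 = 0.04360 cm^-1, so d_i = 22.933 cm.
m_obj = -d_i/d_o = -22.933/1.72 = -13.333.
Eyepiece angular magnification (image at near point): M_eye = 1 + D/f_e = 1 + 25/5 = 6.000.
Overall M = m_obj x M_eye = (-13.333)(6.000) = -80.00.
|M| = 80.00.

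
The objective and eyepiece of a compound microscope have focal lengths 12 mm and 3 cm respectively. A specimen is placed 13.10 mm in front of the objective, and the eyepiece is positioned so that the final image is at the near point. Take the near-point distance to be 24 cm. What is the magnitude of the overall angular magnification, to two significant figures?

98

Convert to cm: f_obj = 12 mm = 1.2 cm; d_o = 13.10 mm = 1.31 cm.
Objective: 1/d_i = 1/f_obj - 1/d_o = 1/1.2 - 1/1.31 = 0.06997 cm^-1, so d_i = 14.291 cm.
m_obj = -d_i/d_o = -14.291/1.31 = -10.909.
Eyepiece angular magnification (image at near point): M_eye = 1 + D/f_e = 1 + 24/3 = 9.000.
Overall M = m_obj x M_eye = (-10.909)(9.000) = -98.18.
|M| = 98.18.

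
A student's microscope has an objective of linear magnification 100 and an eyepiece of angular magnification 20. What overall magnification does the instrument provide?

2000

The overall magnification of a compound microscope is the product of the objective and eyepiece magnifications:
M = M_obj x M_eye = 100 x 20 = 2000.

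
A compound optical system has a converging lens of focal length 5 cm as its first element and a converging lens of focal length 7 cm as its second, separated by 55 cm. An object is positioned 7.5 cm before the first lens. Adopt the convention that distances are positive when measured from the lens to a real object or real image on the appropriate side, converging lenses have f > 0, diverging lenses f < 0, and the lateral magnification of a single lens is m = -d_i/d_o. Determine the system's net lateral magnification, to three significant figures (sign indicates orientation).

0.424

Applying the thin-lens equation to the first lens, 1/5 = 1/7.5 + 1/d_i1, which gives d_i1 = 15.000 cm.
Its lateral magnification is m_1 = -d_i1/d_o1 = -(15.000)/7.5 = -2.0000.
That image sits 40.000 cm in front of the second lens, so d_o2 = 40.000 cm.
Applying the thin-lens equation again with f_2 = 7 cm and d_o2 = 40.000 cm gives d_i2 = 8.485 cm.
m_2 = -(8.485)/(40.000) = -0.2121.
The system's lateral magnification is m_1 m_2 = (-2.0000)(-0.2121) = 0.4242.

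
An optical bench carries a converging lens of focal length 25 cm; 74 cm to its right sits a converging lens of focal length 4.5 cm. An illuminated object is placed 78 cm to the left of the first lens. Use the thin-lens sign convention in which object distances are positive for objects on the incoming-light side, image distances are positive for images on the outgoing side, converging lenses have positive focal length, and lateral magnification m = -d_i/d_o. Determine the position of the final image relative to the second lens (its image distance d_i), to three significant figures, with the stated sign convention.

5.12 cm

First lens: d_i1 = 1/(1/25 - 1/78) = 36.792 cm.
The intermediate image is 36.792 cm to the right of lens 1, so d_o2 = L - d_i1 = 74 - 36.792 = 37.208 cm.
Second lens: d_i2 = 1/(1/4.5 - 1/(37.208)) = 5.119 cm.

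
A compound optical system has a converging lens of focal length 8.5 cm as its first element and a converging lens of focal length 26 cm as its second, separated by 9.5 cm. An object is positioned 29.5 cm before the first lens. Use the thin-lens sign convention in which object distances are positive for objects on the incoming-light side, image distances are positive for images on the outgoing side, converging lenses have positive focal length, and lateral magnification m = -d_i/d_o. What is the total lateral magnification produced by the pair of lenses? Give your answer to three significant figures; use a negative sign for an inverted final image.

-0.370

Lens 1: 1/d_i1 = 1/f_1 - 1/d_o1 = 1/8.5 - 1/29.5 = 0.08375 cm^-1, so d_i1 = 11.940 cm.
m_1 = -(11.940)/29.5 = -0.4048.
This image would form 11.940 cm past lens 1, i.e. 2.440 cm beyond lens 2, so it is a virtual object for lens 2: d_o2 = 9.5 - 11.940 = -2.440 cm.
Lens 2: 1/d_i2 = 1/f_2 - 1/d_o2 = 1/26 - 1/(-2.440) = 0.44822 cm^-1, so d_i2 = 2.231 cm.
m_2 = -(2.231)/(-2.440) = 0.9142.
Total m = m_1 x m_2 = (-0.4048)(0.9142) = -0.3700.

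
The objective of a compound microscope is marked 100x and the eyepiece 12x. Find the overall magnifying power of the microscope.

1200

The overall magnification of a compound microscope is the product of the objective and eyepiece magnifications:
M = M_obj x M_eye = 100 x 12 = 1200.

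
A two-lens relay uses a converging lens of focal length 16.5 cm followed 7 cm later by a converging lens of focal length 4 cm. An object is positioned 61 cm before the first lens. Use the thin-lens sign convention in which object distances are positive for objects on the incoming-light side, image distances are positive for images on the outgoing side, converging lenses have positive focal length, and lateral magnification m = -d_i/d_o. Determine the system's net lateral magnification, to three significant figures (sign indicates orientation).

Lens 1: 1/d_i1 = 1/f_1 - 1/d_o1 = 1/16.5 - 1/61 = 0.04421 cm^-1, so d_i1 = 22.618 cm.
m_1 = -(22.618)/61 = -0.3708.
This image would form 22.618 cm past lens 1, i.e. 15.618 cm beyond lens 2, so it is a virtual object for lens 2: d_o2 = 7 - 22.618 = -15.618 cm.
Lens 2: 1/d_i2 = 1/f_2 - 1/d_o2 = 1/4 - 1/(-15.618) = 0.31403 cm^-1, so d_i2 = 3.184 cm.
m_2 = -(3.184)/(-15.618) = 0.2039.
The system's lateral magnification is m_1 m_2 = (-0.3708)(0.2039) = -0.0756.

-0.0756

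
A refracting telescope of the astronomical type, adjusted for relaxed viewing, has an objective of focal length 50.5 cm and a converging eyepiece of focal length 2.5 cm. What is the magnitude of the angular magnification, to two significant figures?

20

|M| = f_obj/|f_eye| = 50.5/2.5 = 20.200.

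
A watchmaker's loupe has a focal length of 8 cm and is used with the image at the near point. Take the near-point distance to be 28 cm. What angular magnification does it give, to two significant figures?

M = 1 + D/f = 1 + 28/8 = 4.500.

4.5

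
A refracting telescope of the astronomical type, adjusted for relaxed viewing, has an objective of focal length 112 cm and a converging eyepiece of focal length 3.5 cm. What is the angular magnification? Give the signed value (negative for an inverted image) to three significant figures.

-32.0

M = -f_obj/f_eye = -112/(3.5) = -32.000.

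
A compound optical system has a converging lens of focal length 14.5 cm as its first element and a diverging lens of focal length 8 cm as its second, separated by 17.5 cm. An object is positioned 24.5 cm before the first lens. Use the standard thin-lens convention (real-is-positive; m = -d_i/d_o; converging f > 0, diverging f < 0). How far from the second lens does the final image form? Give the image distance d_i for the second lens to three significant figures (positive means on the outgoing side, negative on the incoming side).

-14.4 cm

Lens 1: 1/d_i1 = 1/f_1 - 1/d_o1 = 1/14.5 - 1/24.5 = 0.02815 cm^-1, so d_i1 = 35.525 cm.
This image would form 35.525 cm past lens 1, i.e. 18.025 cm beyond lens 2, so it is a virtual object for lens 2: d_o2 = 17.5 - 35.525 = -18.025 cm.
Lens 2: 1/d_i2 = 1/f_2 - 1/d_o2 = 1/(-8) - 1/(-18.025) = -0.06952 cm^-1, so d_i2 = -14.384 cm.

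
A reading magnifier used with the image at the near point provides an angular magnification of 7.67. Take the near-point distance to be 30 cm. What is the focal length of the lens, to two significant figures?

4.5 cm

For the image at the near point, M = 1 + D/f.
f = D/(M - 1) = 30/(7.67 - 1) = 4.498 cm.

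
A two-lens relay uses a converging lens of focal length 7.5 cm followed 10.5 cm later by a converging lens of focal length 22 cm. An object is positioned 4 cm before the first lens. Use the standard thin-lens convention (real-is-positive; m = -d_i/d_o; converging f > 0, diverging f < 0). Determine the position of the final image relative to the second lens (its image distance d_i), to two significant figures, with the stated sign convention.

-140 cm

First lens: d_i1 = 1/(1/7.5 - 1/4) = -8.571 cm.
With d_i1 < 0 the first image is virtual and lies on the object side; the object distance for lens 2 is d_o2 = 10.5 - (-8.571) = 19.071 cm.
Second lens: d_i2 = 1/(1/22 - 1/(19.071)) = -143.268 cm.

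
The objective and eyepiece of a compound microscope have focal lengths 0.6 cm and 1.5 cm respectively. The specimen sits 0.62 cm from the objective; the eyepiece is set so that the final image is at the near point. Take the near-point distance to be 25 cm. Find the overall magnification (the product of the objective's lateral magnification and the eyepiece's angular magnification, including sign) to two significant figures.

-530

Objective: 1/d_i = 1/f_obj - 1/d_o = 1/0.6 - 1/0.62 = 0.05376 cm^-1, so d_i = 18.600 cm.
m_obj = -d_i/d_o = -18.600/0.62 = -30.000.
Eyepiece angular magnification (image at near point): M_eye = 1 + D/f_e = 1 + 25/1.5 = 17.667.
Overall M = m_obj x M_eye = (-30.000)(17.667) = -530.00.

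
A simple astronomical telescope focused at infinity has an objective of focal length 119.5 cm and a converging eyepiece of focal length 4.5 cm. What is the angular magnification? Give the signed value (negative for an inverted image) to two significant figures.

-27

M = -f_obj/f_eye = -119.5/(4.5) = -26.556.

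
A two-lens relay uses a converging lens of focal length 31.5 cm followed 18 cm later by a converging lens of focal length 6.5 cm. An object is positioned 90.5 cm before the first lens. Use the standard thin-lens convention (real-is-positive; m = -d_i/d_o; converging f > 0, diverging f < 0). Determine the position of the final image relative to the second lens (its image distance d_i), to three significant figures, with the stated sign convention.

5.35 cm

First lens: d_i1 = 1/(1/31.5 - 1/90.5) = 48.318 cm.
Since 48.318 cm > 18 cm, the first image lies past the second lens and serves as a virtual object: d_o2 = L - d_i1 = -30.318 cm.
Second lens: d_i2 = 1/(1/6.5 - 1/(-30.318)) = 5.352 cm.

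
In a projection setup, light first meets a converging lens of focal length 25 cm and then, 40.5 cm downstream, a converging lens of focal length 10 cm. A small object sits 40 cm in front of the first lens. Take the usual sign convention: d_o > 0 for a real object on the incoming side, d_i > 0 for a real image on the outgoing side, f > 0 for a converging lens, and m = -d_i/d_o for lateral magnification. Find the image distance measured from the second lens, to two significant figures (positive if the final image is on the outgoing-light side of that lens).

7.2 cm

First lens: d_i1 = 1/(1/25 - 1/40) = 66.667 cm.
This image would form 66.667 cm past lens 1, i.e. 26.167 cm beyond lens 2, so it is a virtual object for lens 2: d_o2 = 40.5 - 66.667 = -26.167 cm.
Second lens: d_i2 = 1/(1/10 - 1/(-26.167)) = 7.235 cm.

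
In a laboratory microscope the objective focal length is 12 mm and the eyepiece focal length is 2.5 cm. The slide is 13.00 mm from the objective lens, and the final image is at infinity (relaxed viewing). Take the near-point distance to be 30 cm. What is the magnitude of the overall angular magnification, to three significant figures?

Convert to cm: f_obj = 12 mm = 1.2 cm; d_o = 13.00 mm = 1.30 cm.
Objective: 1/d_i = 1/f_obj - 1/d_o = 1/1.2 - 1/1.30 = 0.06410 cm^-1, so d_i = 15.600 cm.
m_obj = -d_i/d_o = -15.600/1.30 = -12.000.
Eyepiece angular magnification (image at infinity): M_eye = D/f_e = 30/2.5 = 12.000.
Overall M = m_obj x M_eye = (-12.000)(12.000) = -144.00.
|M| = 144.00.

144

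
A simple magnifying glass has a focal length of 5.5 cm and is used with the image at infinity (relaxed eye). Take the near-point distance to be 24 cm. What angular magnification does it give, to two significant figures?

M = D/f = 24/5.5 = 4.364.

4.4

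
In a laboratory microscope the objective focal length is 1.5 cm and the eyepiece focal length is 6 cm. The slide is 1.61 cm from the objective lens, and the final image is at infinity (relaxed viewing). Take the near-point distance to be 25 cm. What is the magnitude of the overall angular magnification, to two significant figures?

57

Objective: 1/d_i = 1/f_obj - 1/d_o = 1/1.5 - 1/1.61 = 0.04555 cm^-1, so d_i = 21.955 cm.
m_obj = -d_i/d_o = -21.955/1.61 = -13.636.
Eyepiece angular magnification (image at infinity): M_eye = D/f_e = 25/6 = 4.167.
Overall M = m_obj x M_eye = (-13.636)(4.167) = -56.82.
|M| = 56.82.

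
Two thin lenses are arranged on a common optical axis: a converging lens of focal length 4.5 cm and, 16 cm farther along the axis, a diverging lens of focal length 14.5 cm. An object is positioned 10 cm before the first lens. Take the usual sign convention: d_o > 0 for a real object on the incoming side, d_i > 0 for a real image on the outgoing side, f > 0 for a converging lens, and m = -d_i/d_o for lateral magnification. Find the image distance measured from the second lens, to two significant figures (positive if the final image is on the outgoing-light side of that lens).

-5.1 cm

Lens 1: 1/d_i1 = 1/f_1 - 1/d_o1 = 1/4.5 - 1/10 = 0.12222 cm^-1, so d_i1 = 8.182 cm.
Object distance for lens 2: d_o2 = 16 - 8.182 = 7.818 cm.
Lens 2: 1/d_i2 = 1/f_2 - 1/d_o2 = 1/(-14.5) - 1/(7.818) = -0.19687 cm^-1, so d_i2 = -5.079 cm.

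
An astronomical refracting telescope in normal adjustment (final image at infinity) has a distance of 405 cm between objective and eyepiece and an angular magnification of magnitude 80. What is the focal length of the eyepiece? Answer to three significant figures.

In normal adjustment the tube length equals f_obj + f_eye and |M| = f_obj/f_eye.
So f_obj = 80 f_eye and 80 f_eye + f_eye = 405 cm, giving f_eye = 405/81 = 5.000 cm and f_obj = 400.000 cm.

5.00 cm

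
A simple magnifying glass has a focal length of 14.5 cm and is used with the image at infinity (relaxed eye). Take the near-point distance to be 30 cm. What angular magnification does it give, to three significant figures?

M = D/f = 30/14.5 = 2.069.

2.07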